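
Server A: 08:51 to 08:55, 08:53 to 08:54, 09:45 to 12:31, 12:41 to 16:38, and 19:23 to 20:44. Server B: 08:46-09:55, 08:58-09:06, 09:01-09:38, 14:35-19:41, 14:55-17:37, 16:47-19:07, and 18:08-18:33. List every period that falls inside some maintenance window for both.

A, merged: 08:51–08:55, 09:45–12:31, 12:41–16:38, 19:23–20:44.
B, merged: 08:46–09:55, 14:35–19:41.
08:51–08:55 overlaps B on 08:51–08:55.
09:45–12:31 overlaps B on 09:45–09:55.
12:41–16:38 overlaps B on 14:35–16:38.
19:23–20:44 overlaps B on 19:23–19:41.

08:51–08:55, 09:45–09:55, 14:35–16:38, 19:23–19:41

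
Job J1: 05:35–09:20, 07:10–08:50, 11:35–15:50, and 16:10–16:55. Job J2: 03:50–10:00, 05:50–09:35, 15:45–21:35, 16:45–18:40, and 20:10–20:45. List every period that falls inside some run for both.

Merge the first list: 05:35-09:20, 11:35-15:50, 16:10-16:55.
Merge the second list: 03:50-10:00, 15:45-21:35.
05:35-09:20 overlaps B on 05:35-09:20.
11:35-15:50 overlaps B on 15:45-15:50.
16:10-16:55 overlaps B on 16:10-16:55.

05:35-09:20, 15:45-15:50, 16:10-16:55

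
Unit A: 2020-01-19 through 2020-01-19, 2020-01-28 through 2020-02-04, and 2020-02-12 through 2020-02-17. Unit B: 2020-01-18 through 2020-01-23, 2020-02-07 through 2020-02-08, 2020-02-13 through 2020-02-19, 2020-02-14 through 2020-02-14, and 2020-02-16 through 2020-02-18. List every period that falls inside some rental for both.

2020-01-19 through 2020-01-19, 2020-02-13 through 2020-02-17

Merge the second list: 2020-01-18 through 2020-01-23, 2020-02-07 through 2020-02-08, 2020-02-13 through 2020-02-19.
2020-01-19 through 2020-01-19 overlaps B on 2020-01-19 through 2020-01-19.
2020-01-28 through 2020-02-04 falls entirely outside B.
2020-02-12 through 2020-02-17 overlaps B on 2020-02-13 through 2020-02-17.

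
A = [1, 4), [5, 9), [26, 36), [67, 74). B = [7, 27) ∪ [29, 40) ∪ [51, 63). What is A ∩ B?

[7, 9) ∪ [26, 27) ∪ [29, 36)

[1, 4) meets no B interval.
[5, 9) ∩ B → [7, 9).
[26, 36) ∩ B → [26, 27), [29, 36).
[67, 74) meets no B interval.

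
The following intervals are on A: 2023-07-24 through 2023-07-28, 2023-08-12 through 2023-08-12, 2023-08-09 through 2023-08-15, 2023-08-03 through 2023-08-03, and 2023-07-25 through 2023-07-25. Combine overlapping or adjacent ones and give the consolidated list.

2023-07-24 through 2023-07-28, 2023-08-03 through 2023-08-03, 2023-08-09 through 2023-08-15

Sort by start: 2023-07-24 through 2023-07-28, 2023-07-25 through 2023-07-25, 2023-08-03 through 2023-08-03, 2023-08-09 through 2023-08-15, 2023-08-12 through 2023-08-12.
2023-07-25 through 2023-07-25 overlaps/touches 2023-07-24 through 2023-07-28 → extend to 2023-07-24 through 2023-07-28.
2023-08-03 through 2023-08-03 is disjoint → start new block.
2023-08-09 through 2023-08-15 is disjoint → start new block.
2023-08-12 through 2023-08-12 overlaps/touches 2023-08-09 through 2023-08-15 → extend to 2023-08-09 through 2023-08-15.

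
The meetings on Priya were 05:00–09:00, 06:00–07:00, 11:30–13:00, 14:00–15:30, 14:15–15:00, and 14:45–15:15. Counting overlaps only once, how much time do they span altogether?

7 h

Merged: 05:00–09:00, 11:30–13:00, 14:00–15:30.
Lengths: 4 h + 1 h 30 min + 1 h 30 min = 7 h.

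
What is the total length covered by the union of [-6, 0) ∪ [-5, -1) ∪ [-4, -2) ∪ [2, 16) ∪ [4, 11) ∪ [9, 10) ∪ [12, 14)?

Merged: [-6, 0), [2, 16).
Lengths: 6 + 14 = 20.

20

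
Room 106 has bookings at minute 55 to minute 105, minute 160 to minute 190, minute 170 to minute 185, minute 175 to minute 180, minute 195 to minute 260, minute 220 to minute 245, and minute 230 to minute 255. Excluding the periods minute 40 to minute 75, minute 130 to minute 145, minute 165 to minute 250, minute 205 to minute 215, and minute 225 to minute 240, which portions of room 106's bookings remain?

minute 75 to minute 105, minute 160 to minute 165, minute 250 to minute 260

Merge the first list: minute 55 to minute 105, minute 160 to minute 190, minute 195 to minute 260.
Merge the second list: minute 40 to minute 75, minute 130 to minute 145, minute 165 to minute 250.
minute 55 to minute 105 minus B → minute 75 to minute 105.
minute 160 to minute 190 minus B → minute 160 to minute 165.
minute 195 to minute 260 minus B → minute 250 to minute 260.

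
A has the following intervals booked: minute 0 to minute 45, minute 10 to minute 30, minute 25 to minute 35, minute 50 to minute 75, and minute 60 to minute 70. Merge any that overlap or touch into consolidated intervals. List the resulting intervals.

minute 0 to minute 45, minute 50 to minute 75

minute 10 to minute 30 overlaps/touches minute 0 to minute 45 → extend to minute 0 to minute 45.
minute 25 to minute 35 overlaps/touches minute 0 to minute 45 → extend to minute 0 to minute 45.
minute 50 to minute 75 is disjoint → start new block.
minute 60 to minute 70 overlaps/touches minute 50 to minute 75 → extend to minute 50 to minute 75.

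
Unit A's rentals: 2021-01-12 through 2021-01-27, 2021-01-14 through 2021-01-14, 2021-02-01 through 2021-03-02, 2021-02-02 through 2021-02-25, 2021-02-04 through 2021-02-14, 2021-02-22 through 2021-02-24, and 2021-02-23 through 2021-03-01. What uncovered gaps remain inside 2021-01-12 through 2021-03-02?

After merging, the occupied span is 2021-01-12 through 2021-01-27, 2021-02-01 through 2021-03-02.
Gaps within 2021-01-12 through 2021-03-02: 2021-01-28 through 2021-01-31.

2021-01-28 through 2021-01-31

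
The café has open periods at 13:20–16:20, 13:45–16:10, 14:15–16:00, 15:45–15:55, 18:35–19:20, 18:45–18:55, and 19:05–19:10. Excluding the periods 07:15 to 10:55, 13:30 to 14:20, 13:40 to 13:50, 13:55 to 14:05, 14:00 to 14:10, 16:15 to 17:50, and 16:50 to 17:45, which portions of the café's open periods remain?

Merge the first list: 13:20–16:20, 18:35–19:20.
Merge the second list: 07:15–10:55, 13:30–14:20, 16:15–17:50.
13:20–16:20 with B removed leaves 13:20–13:30, 14:20–16:15.
18:35–19:20 is untouched.

13:20–13:30, 14:20–16:15, 18:35–19:20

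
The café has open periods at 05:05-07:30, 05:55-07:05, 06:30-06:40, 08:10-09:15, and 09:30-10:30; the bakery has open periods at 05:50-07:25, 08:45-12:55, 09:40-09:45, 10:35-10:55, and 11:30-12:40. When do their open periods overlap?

First set merges to 05:05–07:30, 08:10–09:15, 09:30–10:30.
Second set merges to 05:50–07:25, 08:45–12:55.
05:05–07:30 ∩ B → 05:50–07:25.
08:10–09:15 ∩ B → 08:45–09:15.
09:30–10:30 ∩ B → 09:30–10:30.

05:50–07:25, 08:45–09:15, 09:30–10:30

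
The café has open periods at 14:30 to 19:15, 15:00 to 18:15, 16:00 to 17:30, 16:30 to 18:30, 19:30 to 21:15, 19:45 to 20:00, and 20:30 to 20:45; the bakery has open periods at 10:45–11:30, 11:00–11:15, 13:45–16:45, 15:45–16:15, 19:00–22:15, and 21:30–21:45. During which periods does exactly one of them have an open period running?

10:45–11:30, 13:45–14:30, 16:45–19:00, 19:15–19:30, 21:15–22:15

Merge the first list: 14:30–19:15, 19:30–21:15.
Merge the second list: 10:45–11:30, 13:45–16:45, 19:00–22:15.
A but not B: 16:45–19:00.
B but not A: 10:45–11:30, 13:45–14:30, 19:15–19:30, 21:15–22:15.
Combining gives A △ B.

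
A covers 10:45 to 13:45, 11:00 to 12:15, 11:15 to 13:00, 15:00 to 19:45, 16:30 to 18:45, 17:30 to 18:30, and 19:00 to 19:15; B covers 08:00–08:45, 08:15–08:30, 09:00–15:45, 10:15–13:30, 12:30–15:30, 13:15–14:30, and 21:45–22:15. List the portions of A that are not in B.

15:45–19:45

First set merges to 10:45–13:45, 15:00–19:45.
Second set merges to 08:00–08:45, 09:00–15:45, 21:45–22:15.
10:45–13:45: entirely removed.
15:00–19:45 \ B = 15:45–19:45.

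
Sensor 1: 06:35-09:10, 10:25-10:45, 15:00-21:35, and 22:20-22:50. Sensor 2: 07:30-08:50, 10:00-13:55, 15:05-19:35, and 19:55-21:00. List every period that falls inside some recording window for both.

07:30–08:50, 10:25–10:45, 15:05–19:35, 19:55–21:00

06:35–09:10 meets the second set on 07:30–08:50.
10:25–10:45 meets the second set on 10:25–10:45.
15:00–21:35 meets the second set on 15:05–19:35, 19:55–21:00.
22:20–22:50: no overlap with the second set.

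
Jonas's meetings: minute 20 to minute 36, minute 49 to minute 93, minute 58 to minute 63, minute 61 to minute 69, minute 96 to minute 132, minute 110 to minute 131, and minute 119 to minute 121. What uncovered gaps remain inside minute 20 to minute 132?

The merged coverage is minute 20 to minute 36, minute 49 to minute 93, minute 96 to minute 132.
Complement within minute 20 to minute 132: minute 36 to minute 49, minute 93 to minute 96.

minute 36 to minute 49, minute 93 to minute 96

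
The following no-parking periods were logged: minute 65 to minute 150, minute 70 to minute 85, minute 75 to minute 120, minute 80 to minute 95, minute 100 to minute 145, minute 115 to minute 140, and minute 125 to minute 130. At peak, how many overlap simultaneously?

At minute 80, 4 of the intervals are simultaneously active.
No point has more.

4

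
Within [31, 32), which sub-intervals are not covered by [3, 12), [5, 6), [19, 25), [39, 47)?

[31, 32)

After merging, the occupied span is [3, 12), [19, 25), [39, 47).
Uncovered inside [31, 32): [31, 32).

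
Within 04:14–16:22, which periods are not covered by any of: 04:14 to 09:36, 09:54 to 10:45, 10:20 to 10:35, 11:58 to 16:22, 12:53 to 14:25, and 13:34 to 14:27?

09:36-09:54, 10:45-11:58

Covered (merged): 04:14-09:36, 09:54-10:45, 11:58-16:22.
Uncovered inside 04:14-16:22: 09:36-09:54, 10:45-11:58.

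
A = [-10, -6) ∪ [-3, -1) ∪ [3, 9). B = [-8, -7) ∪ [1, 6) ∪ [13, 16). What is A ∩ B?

[-8, -7) ∪ [3, 6)

[-10, -6) meets the second set on [-8, -7).
[-3, -1): no overlap with the second set.
[3, 9) meets the second set on [3, 6).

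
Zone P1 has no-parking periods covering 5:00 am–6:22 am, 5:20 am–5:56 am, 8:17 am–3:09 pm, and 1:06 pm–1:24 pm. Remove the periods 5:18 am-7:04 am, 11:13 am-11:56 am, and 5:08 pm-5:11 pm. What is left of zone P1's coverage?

First set merges to 5:00 am–6:22 am, 8:17 am–3:09 pm.
5:00 am–6:22 am with B removed leaves 5:00 am–5:18 am.
8:17 am–3:09 pm with B removed leaves 8:17 am–11:13 am, 11:56 am–3:09 pm.

5:00 am–5:18 am, 8:17 am–11:13 am, 11:56 am–3:09 pm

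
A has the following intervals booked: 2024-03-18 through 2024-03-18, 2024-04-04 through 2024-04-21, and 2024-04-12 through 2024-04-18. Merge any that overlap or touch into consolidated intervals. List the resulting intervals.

2024-04-04 through 2024-04-21 is disjoint → start new block.
2024-04-12 through 2024-04-18 overlaps/touches 2024-04-04 through 2024-04-21 → extend to 2024-04-04 through 2024-04-21.

2024-03-18 through 2024-03-18, 2024-04-04 through 2024-04-21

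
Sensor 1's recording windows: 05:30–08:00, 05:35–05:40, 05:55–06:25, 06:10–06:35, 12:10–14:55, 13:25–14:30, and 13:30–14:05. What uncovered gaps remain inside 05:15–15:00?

Covered (merged): 05:30-08:00, 12:10-14:55.
Gaps within 05:15-15:00: 05:15-05:30, 08:00-12:10, 14:55-15:00.

05:15-05:30, 08:00-12:10, 14:55-15:00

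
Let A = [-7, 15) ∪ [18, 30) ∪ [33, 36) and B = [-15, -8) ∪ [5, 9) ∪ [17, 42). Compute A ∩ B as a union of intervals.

[-7, 15) meets the second set on [5, 9).
[18, 30) meets the second set on [18, 30).
[33, 36) meets the second set on [33, 36).

[5, 9) ∪ [18, 30) ∪ [33, 36)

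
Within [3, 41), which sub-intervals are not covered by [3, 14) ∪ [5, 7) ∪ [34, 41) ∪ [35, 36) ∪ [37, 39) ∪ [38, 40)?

[14, 34)

After merging, the occupied span is [3, 14), [34, 41).
Gaps within [3, 41): [14, 34).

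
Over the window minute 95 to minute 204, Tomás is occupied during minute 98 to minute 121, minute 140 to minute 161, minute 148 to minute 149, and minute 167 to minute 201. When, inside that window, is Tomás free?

After merging, the occupied span is minute 98 to minute 121, minute 140 to minute 161, minute 167 to minute 201.
Complement within minute 95 to minute 204: minute 95 to minute 98, minute 121 to minute 140, minute 161 to minute 167, minute 201 to minute 204.

minute 95 to minute 98, minute 121 to minute 140, minute 161 to minute 167, minute 201 to minute 204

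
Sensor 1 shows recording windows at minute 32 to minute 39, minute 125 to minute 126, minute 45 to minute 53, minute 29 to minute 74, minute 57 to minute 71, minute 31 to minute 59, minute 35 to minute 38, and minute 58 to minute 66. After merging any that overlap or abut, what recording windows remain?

Sort by start: minute 29 to minute 74, minute 31 to minute 59, minute 32 to minute 39, minute 35 to minute 38, minute 45 to minute 53, minute 57 to minute 71, minute 58 to minute 66, minute 125 to minute 126.
minute 31 to minute 59 overlaps/touches minute 29 to minute 74 → extend to minute 29 to minute 74.
minute 32 to minute 39 overlaps/touches minute 29 to minute 74 → extend to minute 29 to minute 74.
minute 35 to minute 38 overlaps/touches minute 29 to minute 74 → extend to minute 29 to minute 74.
minute 45 to minute 53 overlaps/touches minute 29 to minute 74 → extend to minute 29 to minute 74.
minute 57 to minute 71 overlaps/touches minute 29 to minute 74 → extend to minute 29 to minute 74.
minute 58 to minute 66 overlaps/touches minute 29 to minute 74 → extend to minute 29 to minute 74.
minute 125 to minute 126 is disjoint → start new block.

minute 29 to minute 74, minute 125 to minute 126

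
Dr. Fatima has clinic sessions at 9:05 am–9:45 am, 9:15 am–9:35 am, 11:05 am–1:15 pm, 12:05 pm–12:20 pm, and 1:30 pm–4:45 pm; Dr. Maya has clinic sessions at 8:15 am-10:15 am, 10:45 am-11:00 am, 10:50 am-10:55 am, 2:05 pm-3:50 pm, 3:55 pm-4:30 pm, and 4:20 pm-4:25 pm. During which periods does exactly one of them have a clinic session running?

Merge the first list: 9:05 am–9:45 am, 11:05 am–1:15 pm, 1:30 pm–4:45 pm.
Merge the second list: 8:15 am–10:15 am, 10:45 am–11:00 am, 2:05 pm–3:50 pm, 3:55 pm–4:30 pm.
Only in the first: 11:05 am–1:15 pm, 1:30 pm–2:05 pm, 3:50 pm–3:55 pm, 4:30 pm–4:45 pm.
Only in the second: 8:15 am–9:05 am, 9:45 am–10:15 am, 10:45 am–11:00 am.
Together these are the periods covered by exactly one.

8:15 am–9:05 am, 9:45 am–10:15 am, 10:45 am–11:00 am, 11:05 am–1:15 pm, 1:30 pm–2:05 pm, 3:50 pm–3:55 pm, 4:30 pm–4:45 pm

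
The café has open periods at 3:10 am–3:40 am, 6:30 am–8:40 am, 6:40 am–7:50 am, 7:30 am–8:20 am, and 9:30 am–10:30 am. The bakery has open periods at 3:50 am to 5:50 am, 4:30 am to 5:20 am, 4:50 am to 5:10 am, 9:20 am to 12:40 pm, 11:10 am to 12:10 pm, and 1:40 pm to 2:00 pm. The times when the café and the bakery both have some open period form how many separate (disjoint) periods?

First set merges to 3:10 am-3:40 am, 6:30 am-8:40 am, 9:30 am-10:30 am.
Second set merges to 3:50 am-5:50 am, 9:20 am-12:40 pm, 1:40 pm-2:00 pm.
A ∩ B = 9:30 am-10:30 am.
That is 1 disjoint piece.

1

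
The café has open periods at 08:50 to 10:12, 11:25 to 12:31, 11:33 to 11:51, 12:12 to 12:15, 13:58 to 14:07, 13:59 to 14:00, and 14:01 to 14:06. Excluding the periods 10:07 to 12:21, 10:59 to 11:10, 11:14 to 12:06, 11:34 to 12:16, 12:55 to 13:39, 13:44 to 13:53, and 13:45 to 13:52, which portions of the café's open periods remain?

08:50–10:07, 12:21–12:31, 13:58–14:07

Merge the first list: 08:50–10:12, 11:25–12:31, 13:58–14:07.
Merge the second list: 10:07–12:21, 12:55–13:39, 13:44–13:53.
08:50–10:12 with B removed leaves 08:50–10:07.
11:25–12:31 with B removed leaves 12:21–12:31.
13:58–14:07 is untouched.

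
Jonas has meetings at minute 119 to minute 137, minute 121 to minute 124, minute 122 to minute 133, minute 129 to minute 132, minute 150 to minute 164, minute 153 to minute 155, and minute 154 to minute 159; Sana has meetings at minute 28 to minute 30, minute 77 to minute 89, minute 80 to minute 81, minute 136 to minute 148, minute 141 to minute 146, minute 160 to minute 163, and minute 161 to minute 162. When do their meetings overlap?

First set merges to minute 119 to minute 137, minute 150 to minute 164.
Second set merges to minute 28 to minute 30, minute 77 to minute 89, minute 136 to minute 148, minute 160 to minute 163.
minute 119 to minute 137 meets the second set on minute 136 to minute 137.
minute 150 to minute 164 meets the second set on minute 160 to minute 163.

minute 136 to minute 137, minute 160 to minute 163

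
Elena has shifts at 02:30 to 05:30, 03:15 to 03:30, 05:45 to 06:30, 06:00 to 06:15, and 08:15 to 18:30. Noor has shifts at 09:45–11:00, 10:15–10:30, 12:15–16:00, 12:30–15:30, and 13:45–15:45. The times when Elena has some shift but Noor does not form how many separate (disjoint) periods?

5

Merge the first list: 02:30–05:30, 05:45–06:30, 08:15–18:30.
Merge the second list: 09:45–11:00, 12:15–16:00.
A \ B = 02:30–05:30, 05:45–06:30, 08:15–09:45, 11:00–12:15, 16:00–18:30.
That is 5 disjoint pieces.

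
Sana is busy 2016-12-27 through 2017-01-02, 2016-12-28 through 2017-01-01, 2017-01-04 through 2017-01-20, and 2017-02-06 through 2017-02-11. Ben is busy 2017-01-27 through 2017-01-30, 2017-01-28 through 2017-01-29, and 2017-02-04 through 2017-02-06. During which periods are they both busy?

A, merged: 2016-12-27 through 2017-01-02, 2017-01-04 through 2017-01-20, 2017-02-06 through 2017-02-11.
B, merged: 2017-01-27 through 2017-01-30, 2017-02-04 through 2017-02-06.
2016-12-27 through 2017-01-02: no overlap with the second set.
2017-01-04 through 2017-01-20: no overlap with the second set.
2017-02-06 through 2017-02-11 meets the second set on 2017-02-06 through 2017-02-06.

2017-02-06 through 2017-02-06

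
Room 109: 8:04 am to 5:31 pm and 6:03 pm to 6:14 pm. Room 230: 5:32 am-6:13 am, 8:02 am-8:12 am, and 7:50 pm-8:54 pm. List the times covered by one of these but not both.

5:32 am–6:13 am, 8:02 am–8:04 am, 8:12 am–5:31 pm, 6:03 pm–6:14 pm, 7:50 pm–8:54 pm

A but not B: 8:12 am–5:31 pm, 6:03 pm–6:14 pm.
B but not A: 5:32 am–6:13 am, 8:02 am–8:04 am, 7:50 pm–8:54 pm.
Combining gives A △ B.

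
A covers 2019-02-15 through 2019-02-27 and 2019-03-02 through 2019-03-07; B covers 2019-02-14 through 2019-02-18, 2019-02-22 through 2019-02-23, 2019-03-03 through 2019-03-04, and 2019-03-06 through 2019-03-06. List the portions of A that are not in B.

2019-02-19 through 2019-02-21, 2019-02-24 through 2019-02-27, 2019-03-02 through 2019-03-02, 2019-03-05 through 2019-03-05, 2019-03-07 through 2019-03-07

2019-02-15 through 2019-02-27 \ B = 2019-02-19 through 2019-02-21, 2019-02-24 through 2019-02-27.
2019-03-02 through 2019-03-07 \ B = 2019-03-02 through 2019-03-02, 2019-03-05 through 2019-03-05, 2019-03-07 through 2019-03-07.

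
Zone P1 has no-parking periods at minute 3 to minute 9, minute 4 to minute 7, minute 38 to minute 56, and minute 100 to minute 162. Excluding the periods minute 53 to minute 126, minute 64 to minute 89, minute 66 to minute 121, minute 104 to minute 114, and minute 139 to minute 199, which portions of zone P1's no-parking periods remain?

minute 3 to minute 9, minute 38 to minute 53, minute 126 to minute 139

A, merged: minute 3 to minute 9, minute 38 to minute 56, minute 100 to minute 162.
B, merged: minute 53 to minute 126, minute 139 to minute 199.
minute 3 to minute 9: nothing removed.
minute 38 to minute 56 \ B = minute 38 to minute 53.
minute 100 to minute 162 \ B = minute 126 to minute 139.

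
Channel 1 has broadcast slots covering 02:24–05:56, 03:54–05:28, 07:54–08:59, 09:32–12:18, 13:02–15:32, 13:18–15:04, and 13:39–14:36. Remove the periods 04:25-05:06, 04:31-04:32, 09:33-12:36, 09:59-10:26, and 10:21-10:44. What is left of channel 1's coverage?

02:24-04:25, 05:06-05:56, 07:54-08:59, 09:32-09:33, 13:02-15:32

Merge the first list: 02:24-05:56, 07:54-08:59, 09:32-12:18, 13:02-15:32.
Merge the second list: 04:25-05:06, 09:33-12:36.
02:24-05:56 with B removed leaves 02:24-04:25, 05:06-05:56.
07:54-08:59 is untouched.
09:32-12:18 with B removed leaves 09:32-09:33.
13:02-15:32 is untouched.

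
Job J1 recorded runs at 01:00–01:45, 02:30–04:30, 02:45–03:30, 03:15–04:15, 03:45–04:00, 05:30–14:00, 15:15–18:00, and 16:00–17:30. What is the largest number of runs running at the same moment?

Sweep endpoints in order; track running count of active intervals.
Peak of 3 reached at 03:15.

3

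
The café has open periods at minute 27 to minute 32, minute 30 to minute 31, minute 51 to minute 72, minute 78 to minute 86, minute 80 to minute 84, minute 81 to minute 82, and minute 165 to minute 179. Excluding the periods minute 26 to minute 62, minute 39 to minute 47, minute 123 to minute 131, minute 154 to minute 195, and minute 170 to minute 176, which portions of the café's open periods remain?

A, merged: minute 27 to minute 32, minute 51 to minute 72, minute 78 to minute 86, minute 165 to minute 179.
B, merged: minute 26 to minute 62, minute 123 to minute 131, minute 154 to minute 195.
minute 27 to minute 32: fully covered by B → removed.
minute 51 to minute 72 minus B → minute 62 to minute 72.
minute 78 to minute 86: no B overlap → unchanged.
minute 165 to minute 179: fully covered by B → removed.

minute 62 to minute 72, minute 78 to minute 86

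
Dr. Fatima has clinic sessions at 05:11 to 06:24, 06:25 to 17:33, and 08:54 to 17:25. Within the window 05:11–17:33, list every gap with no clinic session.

06:24-06:25

After merging, the occupied span is 05:11-06:24, 06:25-17:33.
Uncovered inside 05:11-17:33: 06:24-06:25.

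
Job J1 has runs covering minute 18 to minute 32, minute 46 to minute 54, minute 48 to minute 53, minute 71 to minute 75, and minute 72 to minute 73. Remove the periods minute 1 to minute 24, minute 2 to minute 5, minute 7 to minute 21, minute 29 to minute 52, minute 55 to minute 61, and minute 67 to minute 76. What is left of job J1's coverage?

Merge the first list: minute 18 to minute 32, minute 46 to minute 54, minute 71 to minute 75.
Merge the second list: minute 1 to minute 24, minute 29 to minute 52, minute 55 to minute 61, minute 67 to minute 76.
minute 18 to minute 32 with B removed leaves minute 24 to minute 29.
minute 46 to minute 54 with B removed leaves minute 52 to minute 54.
minute 71 to minute 75 lies entirely inside B → drops out.

minute 24 to minute 29, minute 52 to minute 54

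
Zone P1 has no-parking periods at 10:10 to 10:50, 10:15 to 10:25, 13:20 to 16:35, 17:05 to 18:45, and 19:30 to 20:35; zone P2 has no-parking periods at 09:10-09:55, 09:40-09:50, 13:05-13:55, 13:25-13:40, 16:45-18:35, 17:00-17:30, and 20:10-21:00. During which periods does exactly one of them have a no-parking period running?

A, merged: 10:10-10:50, 13:20-16:35, 17:05-18:45, 19:30-20:35.
B, merged: 09:10-09:55, 13:05-13:55, 16:45-18:35, 20:10-21:00.
A but not B: 10:10-10:50, 13:55-16:35, 18:35-18:45, 19:30-20:10.
B but not A: 09:10-09:55, 13:05-13:20, 16:45-17:05, 20:35-21:00.
Combining gives A △ B.

09:10-09:55, 10:10-10:50, 13:05-13:20, 13:55-16:35, 16:45-17:05, 18:35-18:45, 19:30-20:10, 20:35-21:00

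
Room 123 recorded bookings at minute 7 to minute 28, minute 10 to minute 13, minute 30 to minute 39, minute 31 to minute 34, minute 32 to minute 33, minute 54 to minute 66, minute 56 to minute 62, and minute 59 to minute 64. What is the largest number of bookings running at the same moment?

Walk the sorted start/end points keeping a running depth.
The depth first hits 3 at minute 32.

3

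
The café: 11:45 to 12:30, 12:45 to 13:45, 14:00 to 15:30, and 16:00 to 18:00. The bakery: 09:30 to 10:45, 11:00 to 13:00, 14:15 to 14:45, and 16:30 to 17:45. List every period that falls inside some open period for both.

11:45-12:30 overlaps B on 11:45-12:30.
12:45-13:45 overlaps B on 12:45-13:00.
14:00-15:30 overlaps B on 14:15-14:45.
16:00-18:00 overlaps B on 16:30-17:45.

11:45-12:30, 12:45-13:00, 14:15-14:45, 16:30-17:45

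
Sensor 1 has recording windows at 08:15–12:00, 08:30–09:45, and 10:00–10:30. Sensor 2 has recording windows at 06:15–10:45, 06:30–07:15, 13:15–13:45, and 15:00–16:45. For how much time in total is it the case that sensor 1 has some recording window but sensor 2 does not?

First set merges to 08:15–12:00.
Second set merges to 06:15–10:45, 13:15–13:45, 15:00–16:45.
A \ B = 10:45–12:00.
Total: 1 h 15 min.

1 h 15 min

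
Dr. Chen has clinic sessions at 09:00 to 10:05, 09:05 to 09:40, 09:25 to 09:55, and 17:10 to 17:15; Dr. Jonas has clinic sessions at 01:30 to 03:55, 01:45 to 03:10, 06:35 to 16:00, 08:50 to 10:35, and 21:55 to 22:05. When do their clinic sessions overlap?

A, merged: 09:00–10:05, 17:10–17:15.
B, merged: 01:30–03:55, 06:35–16:00, 21:55–22:05.
09:00–10:05 overlaps B on 09:00–10:05.
17:10–17:15 falls entirely outside B.

09:00–10:05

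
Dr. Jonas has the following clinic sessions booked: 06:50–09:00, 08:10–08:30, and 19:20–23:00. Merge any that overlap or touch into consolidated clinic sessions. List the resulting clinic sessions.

08:10-08:30 overlaps/touches 06:50-09:00 → extend to 06:50-09:00.
19:20-23:00 is disjoint → start new block.

06:50-09:00, 19:20-23:00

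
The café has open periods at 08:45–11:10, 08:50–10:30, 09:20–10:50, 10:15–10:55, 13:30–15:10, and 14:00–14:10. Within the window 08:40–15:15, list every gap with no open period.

Covered (merged): 08:45–11:10, 13:30–15:10.
Complement within 08:40–15:15: 08:40–08:45, 11:10–13:30, 15:10–15:15.

08:40–08:45, 11:10–13:30, 15:10–15:15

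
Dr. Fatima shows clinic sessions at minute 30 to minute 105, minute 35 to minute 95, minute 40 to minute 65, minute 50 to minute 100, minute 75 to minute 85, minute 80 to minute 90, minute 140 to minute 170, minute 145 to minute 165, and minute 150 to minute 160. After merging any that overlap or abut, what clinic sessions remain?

minute 30 to minute 105, minute 140 to minute 170

minute 35 to minute 95 overlaps/touches minute 30 to minute 105 → extend to minute 30 to minute 105.
minute 40 to minute 65 overlaps/touches minute 30 to minute 105 → extend to minute 30 to minute 105.
minute 50 to minute 100 overlaps/touches minute 30 to minute 105 → extend to minute 30 to minute 105.
minute 75 to minute 85 overlaps/touches minute 30 to minute 105 → extend to minute 30 to minute 105.
minute 80 to minute 90 overlaps/touches minute 30 to minute 105 → extend to minute 30 to minute 105.
minute 140 to minute 170 is disjoint → start new block.
minute 145 to minute 165 overlaps/touches minute 140 to minute 170 → extend to minute 140 to minute 170.
minute 150 to minute 160 overlaps/touches minute 140 to minute 170 → extend to minute 140 to minute 170.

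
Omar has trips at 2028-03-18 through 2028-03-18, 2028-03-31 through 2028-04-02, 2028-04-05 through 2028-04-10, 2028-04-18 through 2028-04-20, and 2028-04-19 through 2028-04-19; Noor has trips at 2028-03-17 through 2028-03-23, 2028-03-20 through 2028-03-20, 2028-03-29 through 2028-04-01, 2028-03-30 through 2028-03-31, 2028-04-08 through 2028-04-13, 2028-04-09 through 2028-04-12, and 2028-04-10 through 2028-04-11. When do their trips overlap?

2028-03-18 through 2028-03-18, 2028-03-31 through 2028-04-01, 2028-04-08 through 2028-04-10

A, merged: 2028-03-18 through 2028-03-18, 2028-03-31 through 2028-04-02, 2028-04-05 through 2028-04-10, 2028-04-18 through 2028-04-20.
B, merged: 2028-03-17 through 2028-03-23, 2028-03-29 through 2028-04-01, 2028-04-08 through 2028-04-13.
2028-03-18 through 2028-03-18 overlaps B on 2028-03-18 through 2028-03-18.
2028-03-31 through 2028-04-02 overlaps B on 2028-03-31 through 2028-04-01.
2028-04-05 through 2028-04-10 overlaps B on 2028-04-08 through 2028-04-10.
2028-04-18 through 2028-04-20 falls entirely outside B.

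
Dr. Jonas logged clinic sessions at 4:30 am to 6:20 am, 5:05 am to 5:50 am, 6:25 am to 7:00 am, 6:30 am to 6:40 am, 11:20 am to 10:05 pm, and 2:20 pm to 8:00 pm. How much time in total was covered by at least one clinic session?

Merged: 4:30 am-6:20 am, 6:25 am-7:00 am, 11:20 am-10:05 pm.
Lengths: 1 h 50 min + 35 min + 10 h 45 min = 13 h 10 min.

13 h 10 min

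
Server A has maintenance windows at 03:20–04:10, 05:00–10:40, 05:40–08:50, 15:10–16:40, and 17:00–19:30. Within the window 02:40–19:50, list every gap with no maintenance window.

The merged coverage is 03:20–04:10, 05:00–10:40, 15:10–16:40, 17:00–19:30.
Gaps within 02:40–19:50: 02:40–03:20, 04:10–05:00, 10:40–15:10, 16:40–17:00, 19:30–19:50.

02:40–03:20, 04:10–05:00, 10:40–15:10, 16:40–17:00, 19:30–19:50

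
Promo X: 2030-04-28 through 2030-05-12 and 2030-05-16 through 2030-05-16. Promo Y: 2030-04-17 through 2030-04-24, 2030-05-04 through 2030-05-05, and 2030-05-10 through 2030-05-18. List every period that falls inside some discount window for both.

2030-04-28 through 2030-05-12 ∩ B → 2030-05-04 through 2030-05-05, 2030-05-10 through 2030-05-12.
2030-05-16 through 2030-05-16 ∩ B → 2030-05-16 through 2030-05-16.

2030-05-04 through 2030-05-05, 2030-05-10 through 2030-05-12, 2030-05-16 through 2030-05-16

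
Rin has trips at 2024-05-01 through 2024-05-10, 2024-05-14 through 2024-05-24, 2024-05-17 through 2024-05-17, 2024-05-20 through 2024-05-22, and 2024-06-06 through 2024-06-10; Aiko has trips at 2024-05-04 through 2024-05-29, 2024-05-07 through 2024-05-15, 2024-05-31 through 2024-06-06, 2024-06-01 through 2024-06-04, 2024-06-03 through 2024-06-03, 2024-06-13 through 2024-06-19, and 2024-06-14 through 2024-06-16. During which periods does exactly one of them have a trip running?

Merge the first list: 2024-05-01 through 2024-05-10, 2024-05-14 through 2024-05-24, 2024-06-06 through 2024-06-10.
Merge the second list: 2024-05-04 through 2024-05-29, 2024-05-31 through 2024-06-06, 2024-06-13 through 2024-06-19.
A but not B: 2024-05-01 through 2024-05-03, 2024-06-07 through 2024-06-10.
B but not A: 2024-05-11 through 2024-05-13, 2024-05-25 through 2024-05-29, 2024-05-31 through 2024-06-05, 2024-06-13 through 2024-06-19.
Combining gives A △ B.

2024-05-01 through 2024-05-03, 2024-05-11 through 2024-05-13, 2024-05-25 through 2024-05-29, 2024-05-31 through 2024-06-05, 2024-06-07 through 2024-06-10, 2024-06-13 through 2024-06-19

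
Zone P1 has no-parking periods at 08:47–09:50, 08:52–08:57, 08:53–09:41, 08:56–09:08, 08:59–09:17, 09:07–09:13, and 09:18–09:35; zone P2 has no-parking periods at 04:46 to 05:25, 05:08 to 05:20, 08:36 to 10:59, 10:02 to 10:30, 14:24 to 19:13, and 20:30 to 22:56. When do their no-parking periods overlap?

08:47–09:50

Merge the first list: 08:47–09:50.
Merge the second list: 04:46–05:25, 08:36–10:59, 14:24–19:13, 20:30–22:56.
08:47–09:50 meets the second set on 08:47–09:50.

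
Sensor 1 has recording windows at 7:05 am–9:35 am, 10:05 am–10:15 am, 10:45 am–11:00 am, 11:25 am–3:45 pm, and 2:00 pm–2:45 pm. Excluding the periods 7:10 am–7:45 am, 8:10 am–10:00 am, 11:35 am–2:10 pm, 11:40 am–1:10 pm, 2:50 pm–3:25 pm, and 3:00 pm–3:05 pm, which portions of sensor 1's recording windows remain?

7:05 am–7:10 am, 7:45 am–8:10 am, 10:05 am–10:15 am, 10:45 am–11:00 am, 11:25 am–11:35 am, 2:10 pm–2:50 pm, 3:25 pm–3:45 pm

A, merged: 7:05 am–9:35 am, 10:05 am–10:15 am, 10:45 am–11:00 am, 11:25 am–3:45 pm.
B, merged: 7:10 am–7:45 am, 8:10 am–10:00 am, 11:35 am–2:10 pm, 2:50 pm–3:25 pm.
7:05 am–9:35 am minus B → 7:05 am–7:10 am, 7:45 am–8:10 am.
10:05 am–10:15 am: no B overlap → unchanged.
10:45 am–11:00 am: no B overlap → unchanged.
11:25 am–3:45 pm minus B → 11:25 am–11:35 am, 2:10 pm–2:50 pm, 3:25 pm–3:45 pm.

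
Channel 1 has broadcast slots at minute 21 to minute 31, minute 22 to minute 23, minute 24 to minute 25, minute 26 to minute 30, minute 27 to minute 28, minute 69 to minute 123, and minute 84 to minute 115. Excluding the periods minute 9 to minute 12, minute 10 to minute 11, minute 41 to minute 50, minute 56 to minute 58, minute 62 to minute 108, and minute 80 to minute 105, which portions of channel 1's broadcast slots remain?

minute 21 to minute 31, minute 108 to minute 123

Merge the first list: minute 21 to minute 31, minute 69 to minute 123.
Merge the second list: minute 9 to minute 12, minute 41 to minute 50, minute 56 to minute 58, minute 62 to minute 108.
minute 21 to minute 31: nothing removed.
minute 69 to minute 123 \ B = minute 108 to minute 123.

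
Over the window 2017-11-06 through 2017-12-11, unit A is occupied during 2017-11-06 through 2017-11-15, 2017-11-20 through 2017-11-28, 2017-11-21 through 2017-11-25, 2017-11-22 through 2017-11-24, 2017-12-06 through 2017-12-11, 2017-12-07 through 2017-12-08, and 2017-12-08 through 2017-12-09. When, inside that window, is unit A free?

After merging, the occupied span is 2017-11-06 through 2017-11-15, 2017-11-20 through 2017-11-28, 2017-12-06 through 2017-12-11.
Uncovered inside 2017-11-06 through 2017-12-11: 2017-11-16 through 2017-11-19, 2017-11-29 through 2017-12-05.

2017-11-16 through 2017-11-19, 2017-11-29 through 2017-12-05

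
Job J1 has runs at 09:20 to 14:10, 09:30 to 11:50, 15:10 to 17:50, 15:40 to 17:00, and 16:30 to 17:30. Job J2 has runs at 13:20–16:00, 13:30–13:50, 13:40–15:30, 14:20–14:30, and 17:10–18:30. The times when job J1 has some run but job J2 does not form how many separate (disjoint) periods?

2

Merge the first list: 09:20–14:10, 15:10–17:50.
Merge the second list: 13:20–16:00, 17:10–18:30.
A \ B = 09:20–13:20, 16:00–17:10.
That is 2 disjoint pieces.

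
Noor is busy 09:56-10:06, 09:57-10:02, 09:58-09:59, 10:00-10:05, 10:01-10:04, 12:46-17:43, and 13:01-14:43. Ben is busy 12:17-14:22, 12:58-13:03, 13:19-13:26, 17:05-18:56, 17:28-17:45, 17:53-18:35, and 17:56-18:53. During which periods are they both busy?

12:46-14:22, 17:05-17:43

A, merged: 09:56-10:06, 12:46-17:43.
B, merged: 12:17-14:22, 17:05-18:56.
09:56-10:06 meets no B interval.
12:46-17:43 ∩ B → 12:46-14:22, 17:05-17:43.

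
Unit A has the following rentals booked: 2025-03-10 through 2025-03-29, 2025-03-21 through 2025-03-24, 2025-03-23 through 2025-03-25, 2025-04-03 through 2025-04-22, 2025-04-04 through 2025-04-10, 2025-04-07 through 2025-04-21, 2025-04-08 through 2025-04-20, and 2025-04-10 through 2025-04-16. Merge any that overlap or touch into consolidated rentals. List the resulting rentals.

2025-03-21 through 2025-03-24 overlaps/touches 2025-03-10 through 2025-03-29 → extend to 2025-03-10 through 2025-03-29.
2025-03-23 through 2025-03-25 overlaps/touches 2025-03-10 through 2025-03-29 → extend to 2025-03-10 through 2025-03-29.
2025-04-03 through 2025-04-22 is disjoint → start new block.
2025-04-04 through 2025-04-10 overlaps/touches 2025-04-03 through 2025-04-22 → extend to 2025-04-03 through 2025-04-22.
2025-04-07 through 2025-04-21 overlaps/touches 2025-04-03 through 2025-04-22 → extend to 2025-04-03 through 2025-04-22.
2025-04-08 through 2025-04-20 overlaps/touches 2025-04-03 through 2025-04-22 → extend to 2025-04-03 through 2025-04-22.
2025-04-10 through 2025-04-16 overlaps/touches 2025-04-03 through 2025-04-22 → extend to 2025-04-03 through 2025-04-22.

2025-03-10 through 2025-03-29, 2025-04-03 through 2025-04-22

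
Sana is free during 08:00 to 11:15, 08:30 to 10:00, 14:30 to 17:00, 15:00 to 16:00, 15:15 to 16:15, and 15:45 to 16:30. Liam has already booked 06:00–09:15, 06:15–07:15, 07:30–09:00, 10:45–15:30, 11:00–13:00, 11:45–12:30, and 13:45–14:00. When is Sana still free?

09:15-10:45, 15:30-17:00

First set merges to 08:00-11:15, 14:30-17:00.
Second set merges to 06:00-09:15, 10:45-15:30.
08:00-11:15 with B removed leaves 09:15-10:45.
14:30-17:00 with B removed leaves 15:30-17:00.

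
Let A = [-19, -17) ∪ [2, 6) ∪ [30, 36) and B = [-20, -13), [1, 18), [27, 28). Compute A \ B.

[-19, -17) lies entirely inside B → drops out.
[2, 6) lies entirely inside B → drops out.
[30, 36) is untouched.

[30, 36)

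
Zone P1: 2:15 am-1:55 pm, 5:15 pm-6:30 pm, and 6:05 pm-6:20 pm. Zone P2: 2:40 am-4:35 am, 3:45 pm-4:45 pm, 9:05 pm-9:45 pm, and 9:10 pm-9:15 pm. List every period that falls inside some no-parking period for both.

First set merges to 2:15 am–1:55 pm, 5:15 pm–6:30 pm.
Second set merges to 2:40 am–4:35 am, 3:45 pm–4:45 pm, 9:05 pm–9:45 pm.
2:15 am–1:55 pm ∩ B → 2:40 am–4:35 am.
5:15 pm–6:30 pm meets no B interval.

2:40 am–4:35 am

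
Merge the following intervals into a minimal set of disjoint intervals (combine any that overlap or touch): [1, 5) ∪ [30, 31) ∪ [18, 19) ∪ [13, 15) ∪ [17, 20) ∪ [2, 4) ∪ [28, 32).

Sort by start: [1, 5), [2, 4), [13, 15), [17, 20), [18, 19), [28, 32), [30, 31).
[2, 4) overlaps/touches [1, 5) → extend to [1, 5).
[13, 15) is disjoint → start new block.
[17, 20) is disjoint → start new block.
[18, 19) overlaps/touches [17, 20) → extend to [17, 20).
[28, 32) is disjoint → start new block.
[30, 31) overlaps/touches [28, 32) → extend to [28, 32).

[1, 5) ∪ [13, 15) ∪ [17, 20) ∪ [28, 32)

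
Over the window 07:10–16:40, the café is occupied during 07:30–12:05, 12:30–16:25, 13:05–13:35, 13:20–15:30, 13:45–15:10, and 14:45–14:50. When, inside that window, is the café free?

After merging, the occupied span is 07:30–12:05, 12:30–16:25.
Complement within 07:10–16:40: 07:10–07:30, 12:05–12:30, 16:25–16:40.

07:10–07:30, 12:05–12:30, 16:25–16:40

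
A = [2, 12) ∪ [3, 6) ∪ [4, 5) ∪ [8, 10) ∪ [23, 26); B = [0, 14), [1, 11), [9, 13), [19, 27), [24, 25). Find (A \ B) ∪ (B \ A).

[0, 2) ∪ [12, 14) ∪ [19, 23) ∪ [26, 27)

A, merged: [2, 12), [23, 26).
B, merged: [0, 14), [19, 27).
A \ B = none.
B \ A = [0, 2), [12, 14), [19, 23), [26, 27).
Union of the two gives the symmetric difference.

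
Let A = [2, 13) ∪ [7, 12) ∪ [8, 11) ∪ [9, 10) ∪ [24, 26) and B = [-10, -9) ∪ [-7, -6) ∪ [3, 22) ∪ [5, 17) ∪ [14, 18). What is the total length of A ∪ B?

Merge the first list: [2, 13), [24, 26).
Merge the second list: [-10, -9), [-7, -6), [3, 22).
A ∪ B = [-10, -9), [-7, -6), [2, 22), [24, 26).
Total: 1 + 1 + 20 + 2 = 24.

24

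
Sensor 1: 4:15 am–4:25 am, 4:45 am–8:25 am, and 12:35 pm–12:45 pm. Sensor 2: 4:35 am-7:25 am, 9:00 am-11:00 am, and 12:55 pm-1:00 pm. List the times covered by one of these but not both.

4:15 am-4:25 am, 4:35 am-4:45 am, 7:25 am-8:25 am, 9:00 am-11:00 am, 12:35 pm-12:45 pm, 12:55 pm-1:00 pm

A \ B = 4:15 am-4:25 am, 7:25 am-8:25 am, 12:35 pm-12:45 pm.
B \ A = 4:35 am-4:45 am, 9:00 am-11:00 am, 12:55 pm-1:00 pm.
Union of the two gives the symmetric difference.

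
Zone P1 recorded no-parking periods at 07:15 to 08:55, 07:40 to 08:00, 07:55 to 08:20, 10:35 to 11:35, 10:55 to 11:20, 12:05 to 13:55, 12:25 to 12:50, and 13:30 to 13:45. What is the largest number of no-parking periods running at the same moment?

At 07:55, 3 of the intervals are simultaneously active.
No point has more.

3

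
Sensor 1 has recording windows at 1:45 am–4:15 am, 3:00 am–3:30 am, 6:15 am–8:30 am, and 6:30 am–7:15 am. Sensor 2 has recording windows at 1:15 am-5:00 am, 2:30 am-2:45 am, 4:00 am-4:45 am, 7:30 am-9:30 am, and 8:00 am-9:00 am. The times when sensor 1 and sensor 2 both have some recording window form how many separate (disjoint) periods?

2

A, merged: 1:45 am–4:15 am, 6:15 am–8:30 am.
B, merged: 1:15 am–5:00 am, 7:30 am–9:30 am.
A ∩ B = 1:45 am–4:15 am, 7:30 am–8:30 am.
That is 2 disjoint pieces.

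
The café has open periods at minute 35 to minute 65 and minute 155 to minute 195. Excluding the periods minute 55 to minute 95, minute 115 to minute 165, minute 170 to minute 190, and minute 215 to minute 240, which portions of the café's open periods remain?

minute 35 to minute 55, minute 165 to minute 170, minute 190 to minute 195

minute 35 to minute 65 with B removed leaves minute 35 to minute 55.
minute 155 to minute 195 with B removed leaves minute 165 to minute 170, minute 190 to minute 195.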